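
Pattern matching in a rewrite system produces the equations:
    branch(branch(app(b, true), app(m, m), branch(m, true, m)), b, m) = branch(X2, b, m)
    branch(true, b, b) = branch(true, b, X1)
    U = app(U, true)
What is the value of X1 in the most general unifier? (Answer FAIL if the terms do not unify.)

Decompose branch/3: branch(app(b, true), app(m, m), branch(m, true, m)) = X2,  b = b,  m = m.
Bind X2 := branch(app(b, true), app(m, m), branch(m, true, m)); no other remaining equation mentions X2.
Delete trivial equation b = b.
Delete trivial equation m = m.
Decompose branch/3: true = true,  b = b,  b = X1.
Delete trivial equation true = true.
Delete trivial equation b = b.
Bind X1 := b; no other remaining equation mentions X1.
Occurs check fails: U occurs in app(U, true); the equation U = app(U, true) has no finite solution.

FAIL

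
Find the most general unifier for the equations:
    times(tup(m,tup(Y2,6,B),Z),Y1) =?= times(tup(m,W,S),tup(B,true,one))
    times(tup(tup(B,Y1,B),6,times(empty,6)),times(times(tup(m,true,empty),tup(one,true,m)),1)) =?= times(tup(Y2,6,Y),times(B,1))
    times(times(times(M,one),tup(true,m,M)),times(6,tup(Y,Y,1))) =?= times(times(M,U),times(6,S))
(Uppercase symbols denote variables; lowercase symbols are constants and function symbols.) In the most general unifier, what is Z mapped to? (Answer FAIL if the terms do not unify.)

Decompose times/2: tup(m,tup(Y2,6,B),Z) =?= tup(m,W,S),  Y1 =?= tup(B,true,one).
Decompose tup/3: m =?= m,  tup(Y2,6,B) =?= W,  Z =?= S.
Delete trivial equation m =?= m.
Bind W := tup(Y2,6,B); no other remaining equation mentions W.
Bind Z := S; no other remaining equation mentions Z.
Bind Y1 := tup(B,true,one); substituting into the one remaining equation that mentions Y1 gives: times(tup(tup(B,tup(B,true,one),B),6,times(empty,6)),times(times(tup(m,true,empty),tup(one,true,m)),1)) =?= times(tup(Y2,6,Y),times(B,1)).
Decompose times/2: tup(tup(B,tup(B,true,one),B),6,times(empty,6)) =?= tup(Y2,6,Y),  times(times(tup(m,true,empty),tup(one,true,m)),1) =?= times(B,1).
Decompose tup/3: tup(B,tup(B,true,one),B) =?= Y2,  6 =?= 6,  times(empty,6) =?= Y.
Bind Y2 := tup(B,tup(B,true,one),B); no other remaining equation mentions Y2. Substituting into the earlier binding gives W := tup(tup(B,tup(B,true,one),B),6,B).
Delete trivial equation 6 =?= 6.
Bind Y := times(empty,6); substituting into the one remaining equation that mentions Y gives: times(times(times(M,one),tup(true,m,M)),times(6,tup(times(empty,6),times(empty,6),1))) =?= times(times(M,U),times(6,S)).
Decompose times/2: times(tup(m,true,empty),tup(one,true,m)) =?= B,  1 =?= 1.
Bind B := times(tup(m,true,empty),tup(one,true,m)); no other remaining equation mentions B. Substituting into the earlier bindings gives W := tup(tup(times(tup(m,true,empty),tup(one,true,m)),tup(times(tup(m,true,empty),tup(one,true,m)),true,one),times(tup(m,true,empty),tup(one,true,m))),6,times(tup(m,true,empty),tup(one,true,m))), Y1 := tup(times(tup(m,true,empty),tup(one,true,m)),true,one), Y2 := tup(times(tup(m,true,empty),tup(one,true,m)),tup(times(tup(m,true,empty),tup(one,true,m)),true,one),times(tup(m,true,empty),tup(one,true,m))).
Delete trivial equation 1 =?= 1.
Decompose times/2: times(times(M,one),tup(true,m,M)) =?= times(M,U),  times(6,tup(times(empty,6),times(empty,6),1)) =?= times(6,S).
Decompose times/2: times(M,one) =?= M,  tup(true,m,M) =?= U.
Occurs check fails: M occurs in times(M,one); the equation M =?= times(M,one) has no finite solution.

FAIL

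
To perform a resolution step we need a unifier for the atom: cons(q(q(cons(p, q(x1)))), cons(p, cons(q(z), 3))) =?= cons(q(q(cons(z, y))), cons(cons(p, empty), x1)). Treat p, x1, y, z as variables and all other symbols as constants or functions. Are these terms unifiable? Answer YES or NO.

Decompose cons/2: q(q(cons(p, q(x1)))) =?= q(q(cons(z, y))),  cons(p, cons(q(z), 3)) =?= cons(cons(p, empty), x1).
Decompose q/1: q(cons(p, q(x1))) =?= q(cons(z, y)).
Decompose q/1: cons(p, q(x1)) =?= cons(z, y).
Decompose cons/2: p =?= z,  q(x1) =?= y.
Bind p := z; substituting into the one remaining equation that mentions p gives: cons(z, cons(q(z), 3)) =?= cons(cons(z, empty), x1).
Bind y := q(x1); no other remaining equation mentions y.
Decompose cons/2: z =?= cons(z, empty),  cons(q(z), 3) =?= x1.
Occurs check fails: z occurs in cons(z, empty); the equation z =?= cons(z, empty) has no finite solution.

NO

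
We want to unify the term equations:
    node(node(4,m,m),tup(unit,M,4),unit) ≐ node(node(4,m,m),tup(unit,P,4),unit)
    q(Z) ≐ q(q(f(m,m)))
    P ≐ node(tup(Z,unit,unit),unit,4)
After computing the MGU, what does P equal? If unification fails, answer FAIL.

node(tup(q(f(m,m)),unit,unit),unit,4)

Decompose node/3: node(4,m,m) ≐ node(4,m,m),  tup(unit,M,4) ≐ tup(unit,P,4),  unit ≐ unit.
Delete trivial equation node(4,m,m) ≐ node(4,m,m).
Decompose tup/3: unit ≐ unit,  M ≐ P,  4 ≐ 4.
Delete trivial equation unit ≐ unit.
Bind M := P; no other remaining equation mentions M.
Delete trivial equation 4 ≐ 4.
Delete trivial equation unit ≐ unit.
Decompose q/1: Z ≐ q(f(m,m)).
Bind Z := q(f(m,m)); substituting into the remaining equation gives: P ≐ node(tup(q(f(m,m)),unit,unit),unit,4).
Bind P := node(tup(q(f(m,m)),unit,unit),unit,4). Substituting into the earlier binding gives M := node(tup(q(f(m,m)),unit,unit),unit,4).
MGU = { M := node(tup(q(f(m,m)),unit,unit),unit,4), Z := q(f(m,m)), P := node(tup(q(f(m,m)),unit,unit),unit,4) }, so P := node(tup(q(f(m,m)),unit,unit),unit,4).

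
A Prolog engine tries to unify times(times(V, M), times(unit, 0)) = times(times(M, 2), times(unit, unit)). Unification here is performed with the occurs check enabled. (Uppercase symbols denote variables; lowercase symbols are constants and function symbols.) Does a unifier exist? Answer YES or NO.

NO

Decompose times/2: times(V, M) = times(M, 2),  times(unit, 0) = times(unit, unit).
Decompose times/2: V = M,  M = 2.
Bind V := M; no other remaining equation mentions V.
Bind M := 2; no other remaining equation mentions M. Substituting into the earlier binding gives V := 2.
Decompose times/2: unit = unit,  0 = unit.
Delete trivial equation unit = unit.
Clash: constants 0 and unit differ; no unifier exists.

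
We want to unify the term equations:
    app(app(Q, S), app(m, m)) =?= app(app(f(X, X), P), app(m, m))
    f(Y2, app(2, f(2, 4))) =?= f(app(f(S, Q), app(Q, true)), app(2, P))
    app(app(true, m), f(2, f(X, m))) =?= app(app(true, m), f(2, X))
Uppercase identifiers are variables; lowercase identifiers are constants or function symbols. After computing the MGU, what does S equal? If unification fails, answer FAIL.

Decompose app/2: app(Q, S) =?= app(f(X, X), P),  app(m, m) =?= app(m, m).
Decompose app/2: Q =?= f(X, X),  S =?= P.
Bind Q := f(X, X); substituting into the one remaining equation that mentions Q gives: f(Y2, app(2, f(2, 4))) =?= f(app(f(S, f(X, X)), app(f(X, X), true)), app(2, P)).
Bind S := P; substituting into the one remaining equation that mentions S gives: f(Y2, app(2, f(2, 4))) =?= f(app(f(P, f(X, X)), app(f(X, X), true)), app(2, P)).
Delete trivial equation app(m, m) =?= app(m, m).
Decompose f/2: Y2 =?= app(f(P, f(X, X)), app(f(X, X), true)),  app(2, f(2, 4)) =?= app(2, P).
Bind Y2 := app(f(P, f(X, X)), app(f(X, X), true)); no other remaining equation mentions Y2.
Decompose app/2: 2 =?= 2,  f(2, 4) =?= P.
Delete trivial equation 2 =?= 2.
Bind P := f(2, 4); no other remaining equation mentions P. Substituting into the earlier bindings gives S := f(2, 4), Y2 := app(f(f(2, 4), f(X, X)), app(f(X, X), true)).
Decompose app/2: app(true, m) =?= app(true, m),  f(2, f(X, m)) =?= f(2, X).
Delete trivial equation app(true, m) =?= app(true, m).
Decompose f/2: 2 =?= 2,  f(X, m) =?= X.
Delete trivial equation 2 =?= 2.
Occurs check fails: X occurs in f(X, m); the equation X =?= f(X, m) has no finite solution.

FAIL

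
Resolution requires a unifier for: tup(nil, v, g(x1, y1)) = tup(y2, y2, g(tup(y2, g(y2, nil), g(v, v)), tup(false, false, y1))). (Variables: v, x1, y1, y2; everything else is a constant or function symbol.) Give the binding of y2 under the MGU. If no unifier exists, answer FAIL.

FAIL

Decompose tup/3: nil = y2,  v = y2,  g(x1, y1) = g(tup(y2, g(y2, nil), g(v, v)), tup(false, false, y1)).
Bind y2 := nil; substituting into the remaining equations gives: v = nil,  g(x1, y1) = g(tup(nil, g(nil, nil), g(v, v)), tup(false, false, y1)).
Bind v := nil; substituting into the remaining equation gives: g(x1, y1) = g(tup(nil, g(nil, nil), g(nil, nil)), tup(false, false, y1)).
Decompose g/2: x1 = tup(nil, g(nil, nil), g(nil, nil)),  y1 = tup(false, false, y1).
Bind x1 := tup(nil, g(nil, nil), g(nil, nil)); no other remaining equation mentions x1.
Occurs check fails: y1 occurs in tup(false, false, y1); the equation y1 = tup(false, false, y1) has no finite solution.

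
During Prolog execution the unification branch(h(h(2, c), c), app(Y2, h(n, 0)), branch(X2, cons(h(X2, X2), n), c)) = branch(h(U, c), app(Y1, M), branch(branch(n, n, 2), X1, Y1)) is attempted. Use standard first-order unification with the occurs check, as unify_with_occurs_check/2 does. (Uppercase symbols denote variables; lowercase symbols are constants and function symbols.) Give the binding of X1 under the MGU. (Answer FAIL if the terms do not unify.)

cons(h(branch(n, n, 2), branch(n, n, 2)), n)

Decompose branch/3: h(h(2, c), c) = h(U, c),  app(Y2, h(n, 0)) = app(Y1, M),  branch(X2, cons(h(X2, X2), n), c) = branch(branch(n, n, 2), X1, Y1).
Decompose h/2: h(2, c) = U,  c = c.
Bind U := h(2, c); no other remaining equation mentions U.
Delete trivial equation c = c.
Decompose app/2: Y2 = Y1,  h(n, 0) = M.
Bind Y2 := Y1; no other remaining equation mentions Y2.
Bind M := h(n, 0); no other remaining equation mentions M.
Decompose branch/3: X2 = branch(n, n, 2),  cons(h(X2, X2), n) = X1,  c = Y1.
Bind X2 := branch(n, n, 2); substituting into the one remaining equation that mentions X2 gives: cons(h(branch(n, n, 2), branch(n, n, 2)), n) = X1.
Bind X1 := cons(h(branch(n, n, 2), branch(n, n, 2)), n); no other remaining equation mentions X1.
Bind Y1 := c. Substituting into the earlier binding gives Y2 := c.
MGU = { U ↦ h(2, c), Y2 ↦ c, M ↦ h(n, 0), X2 ↦ branch(n, n, 2), X1 ↦ cons(h(branch(n, n, 2), branch(n, n, 2)), n), Y1 ↦ c }, so X1 ↦ cons(h(branch(n, n, 2), branch(n, n, 2)), n).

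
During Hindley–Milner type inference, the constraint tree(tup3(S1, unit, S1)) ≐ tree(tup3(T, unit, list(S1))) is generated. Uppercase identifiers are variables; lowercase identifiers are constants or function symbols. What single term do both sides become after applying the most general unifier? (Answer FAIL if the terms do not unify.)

FAIL

Decompose tree/1: tup3(S1, unit, S1) ≐ tup3(T, unit, list(S1)).
Decompose tup3/3: S1 ≐ T,  unit ≐ unit,  S1 ≐ list(S1).
Bind S1 := T; substituting into the one remaining equation that mentions S1 gives: T ≐ list(T).
Delete trivial equation unit ≐ unit.
Occurs check fails: T occurs in list(T); the equation T ≐ list(T) has no finite solution.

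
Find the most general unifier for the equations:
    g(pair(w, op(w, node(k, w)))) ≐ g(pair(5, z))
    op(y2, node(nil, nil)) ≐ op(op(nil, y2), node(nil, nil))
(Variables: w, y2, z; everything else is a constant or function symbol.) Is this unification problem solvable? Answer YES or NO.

Decompose g/1: pair(w, op(w, node(k, w))) ≐ pair(5, z).
Decompose pair/2: w ≐ 5,  op(w, node(k, w)) ≐ z.
Bind w := 5; substituting into the one remaining equation that mentions w gives: op(5, node(k, 5)) ≐ z.
Bind z := op(5, node(k, 5)); no other remaining equation mentions z.
Decompose op/2: y2 ≐ op(nil, y2),  node(nil, nil) ≐ node(nil, nil).
Occurs check fails: y2 occurs in op(nil, y2); the equation y2 ≐ op(nil, y2) has no finite solution.

NO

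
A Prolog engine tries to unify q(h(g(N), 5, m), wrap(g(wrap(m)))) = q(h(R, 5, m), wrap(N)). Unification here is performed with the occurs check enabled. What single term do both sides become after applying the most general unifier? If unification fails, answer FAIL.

Decompose q/2: h(g(N), 5, m) = h(R, 5, m),  wrap(g(wrap(m))) = wrap(N).
Decompose h/3: g(N) = R,  5 = 5,  m = m.
Bind R := g(N); no other remaining equation mentions R.
Delete trivial equation 5 = 5.
Delete trivial equation m = m.
Decompose wrap/1: g(wrap(m)) = N.
Bind N := g(wrap(m)). Substituting into the earlier binding gives R := g(g(wrap(m))).
Applying the MGU to either side gives q(h(g(g(wrap(m))), 5, m), wrap(g(wrap(m)))).

q(h(g(g(wrap(m))), 5, m), wrap(g(wrap(m))))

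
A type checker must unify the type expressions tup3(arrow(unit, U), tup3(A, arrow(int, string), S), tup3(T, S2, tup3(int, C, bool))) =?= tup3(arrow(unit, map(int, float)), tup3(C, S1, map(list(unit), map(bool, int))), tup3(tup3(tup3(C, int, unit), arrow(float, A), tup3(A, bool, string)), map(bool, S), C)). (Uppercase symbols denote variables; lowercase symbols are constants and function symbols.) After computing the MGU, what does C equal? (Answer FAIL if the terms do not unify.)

FAIL

Decompose tup3/3: arrow(unit, U) =?= arrow(unit, map(int, float)),  tup3(A, arrow(int, string), S) =?= tup3(C, S1, map(list(unit), map(bool, int))),  tup3(T, S2, tup3(int, C, bool)) =?= tup3(tup3(tup3(C, int, unit), arrow(float, A), tup3(A, bool, string)), map(bool, S), C).
Decompose arrow/2: unit =?= unit,  U =?= map(int, float).
Delete trivial equation unit =?= unit.
Bind U := map(int, float); no other remaining equation mentions U.
Decompose tup3/3: A =?= C,  arrow(int, string) =?= S1,  S =?= map(list(unit), map(bool, int)).
Bind A := C; substituting into the one remaining equation that mentions A gives: tup3(T, S2, tup3(int, C, bool)) =?= tup3(tup3(tup3(C, int, unit), arrow(float, C), tup3(C, bool, string)), map(bool, S), C).
Bind S1 := arrow(int, string); no other remaining equation mentions S1.
Bind S := map(list(unit), map(bool, int)); substituting into the remaining equation gives: tup3(T, S2, tup3(int, C, bool)) =?= tup3(tup3(tup3(C, int, unit), arrow(float, C), tup3(C, bool, string)), map(bool, map(list(unit), map(bool, int))), C).
Decompose tup3/3: T =?= tup3(tup3(C, int, unit), arrow(float, C), tup3(C, bool, string)),  S2 =?= map(bool, map(list(unit), map(bool, int))),  tup3(int, C, bool) =?= C.
Bind T := tup3(tup3(C, int, unit), arrow(float, C), tup3(C, bool, string)); no other remaining equation mentions T.
Bind S2 := map(bool, map(list(unit), map(bool, int))); no other remaining equation mentions S2.
Occurs check fails: C occurs in tup3(int, C, bool); the equation C =?= tup3(int, C, bool) has no finite solution.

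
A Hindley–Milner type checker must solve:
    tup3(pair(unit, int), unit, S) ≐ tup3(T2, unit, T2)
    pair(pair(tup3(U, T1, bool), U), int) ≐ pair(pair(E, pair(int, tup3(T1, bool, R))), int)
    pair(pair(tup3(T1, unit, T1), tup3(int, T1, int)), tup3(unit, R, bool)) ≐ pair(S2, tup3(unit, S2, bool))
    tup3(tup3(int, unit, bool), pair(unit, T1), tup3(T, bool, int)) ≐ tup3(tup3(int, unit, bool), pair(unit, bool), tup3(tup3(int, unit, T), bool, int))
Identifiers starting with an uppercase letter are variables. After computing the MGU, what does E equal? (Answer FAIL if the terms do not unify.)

FAIL

Decompose tup3/3: pair(unit, int) ≐ T2,  unit ≐ unit,  S ≐ T2.
Bind T2 := pair(unit, int); substituting into the one remaining equation that mentions T2 gives: S ≐ pair(unit, int).
Delete trivial equation unit ≐ unit.
Bind S := pair(unit, int); no other remaining equation mentions S.
Decompose pair/2: pair(tup3(U, T1, bool), U) ≐ pair(E, pair(int, tup3(T1, bool, R))),  int ≐ int.
Decompose pair/2: tup3(U, T1, bool) ≐ E,  U ≐ pair(int, tup3(T1, bool, R)).
Bind E := tup3(U, T1, bool); no other remaining equation mentions E.
Bind U := pair(int, tup3(T1, bool, R)); no other remaining equation mentions U. Substituting into the earlier binding gives E := tup3(pair(int, tup3(T1, bool, R)), T1, bool).
Delete trivial equation int ≐ int.
Decompose pair/2: pair(tup3(T1, unit, T1), tup3(int, T1, int)) ≐ S2,  tup3(unit, R, bool) ≐ tup3(unit, S2, bool).
Bind S2 := pair(tup3(T1, unit, T1), tup3(int, T1, int)); substituting into the one remaining equation that mentions S2 gives: tup3(unit, R, bool) ≐ tup3(unit, pair(tup3(T1, unit, T1), tup3(int, T1, int)), bool).
Decompose tup3/3: unit ≐ unit,  R ≐ pair(tup3(T1, unit, T1), tup3(int, T1, int)),  bool ≐ bool.
Delete trivial equation unit ≐ unit.
Bind R := pair(tup3(T1, unit, T1), tup3(int, T1, int)); no other remaining equation mentions R. Substituting into the earlier bindings gives E := tup3(pair(int, tup3(T1, bool, pair(tup3(T1, unit, T1), tup3(int, T1, int)))), T1, bool), U := pair(int, tup3(T1, bool, pair(tup3(T1, unit, T1), tup3(int, T1, int)))).
Delete trivial equation bool ≐ bool.
Decompose tup3/3: tup3(int, unit, bool) ≐ tup3(int, unit, bool),  pair(unit, T1) ≐ pair(unit, bool),  tup3(T, bool, int) ≐ tup3(tup3(int, unit, T), bool, int).
Delete trivial equation tup3(int, unit, bool) ≐ tup3(int, unit, bool).
Decompose pair/2: unit ≐ unit,  T1 ≐ bool.
Delete trivial equation unit ≐ unit.
Bind T1 := bool; no other remaining equation mentions T1. Substituting into the earlier bindings gives E := tup3(pair(int, tup3(bool, bool, pair(tup3(bool, unit, bool), tup3(int, bool, int)))), bool, bool), U := pair(int, tup3(bool, bool, pair(tup3(bool, unit, bool), tup3(int, bool, int)))), S2 := pair(tup3(bool, unit, bool), tup3(int, bool, int)), R := pair(tup3(bool, unit, bool), tup3(int, bool, int)).
Decompose tup3/3: T ≐ tup3(int, unit, T),  bool ≐ bool,  int ≐ int.
Occurs check fails: T occurs in tup3(int, unit, T); the equation T ≐ tup3(int, unit, T) has no finite solution.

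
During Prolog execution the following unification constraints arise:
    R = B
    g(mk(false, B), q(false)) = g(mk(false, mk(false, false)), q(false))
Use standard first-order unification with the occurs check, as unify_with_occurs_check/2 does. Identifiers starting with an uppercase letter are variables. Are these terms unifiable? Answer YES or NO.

Bind R := B; no other remaining equation mentions R.
Decompose g/2: mk(false, B) = mk(false, mk(false, false)),  q(false) = q(false).
Decompose mk/2: false = false,  B = mk(false, false).
Delete trivial equation false = false.
Bind B := mk(false, false); no other remaining equation mentions B. Substituting into the earlier binding gives R := mk(false, false).
Delete trivial equation q(false) = q(false).
No equations remain and no clash or occurs-check failure arose, so a unifier exists.

YES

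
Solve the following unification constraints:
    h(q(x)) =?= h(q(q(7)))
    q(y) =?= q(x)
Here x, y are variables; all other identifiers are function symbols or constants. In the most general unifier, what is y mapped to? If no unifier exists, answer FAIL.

Decompose h/1: q(x) =?= q(q(7)).
Decompose q/1: x =?= q(7).
Bind x := q(7); substituting into the remaining equation gives: q(y) =?= q(q(7)).
Decompose q/1: y =?= q(7).
Bind y := q(7).
MGU = { x -> q(7), y -> q(7) }, so y -> q(7).

q(7)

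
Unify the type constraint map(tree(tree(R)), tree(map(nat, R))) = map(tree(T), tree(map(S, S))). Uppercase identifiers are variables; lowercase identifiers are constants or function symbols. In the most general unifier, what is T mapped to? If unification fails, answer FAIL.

tree(nat)

Decompose map/2: tree(tree(R)) = tree(T),  tree(map(nat, R)) = tree(map(S, S)).
Decompose tree/1: tree(R) = T.
Bind T := tree(R); no other remaining equation mentions T.
Decompose tree/1: map(nat, R) = map(S, S).
Decompose map/2: nat = S,  R = S.
Bind S := nat; substituting into the remaining equation gives: R = nat.
Bind R := nat. Substituting into the earlier binding gives T := tree(nat).
MGU = { T ↦ tree(nat), S ↦ nat, R ↦ nat }, so T ↦ tree(nat).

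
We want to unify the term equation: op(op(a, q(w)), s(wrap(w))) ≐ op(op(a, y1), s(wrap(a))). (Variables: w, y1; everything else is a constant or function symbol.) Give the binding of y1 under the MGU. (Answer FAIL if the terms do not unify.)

Decompose op/2: op(a, q(w)) ≐ op(a, y1),  s(wrap(w)) ≐ s(wrap(a)).
Decompose op/2: a ≐ a,  q(w) ≐ y1.
Delete trivial equation a ≐ a.
Bind y1 := q(w); no other remaining equation mentions y1.
Decompose s/1: wrap(w) ≐ wrap(a).
Decompose wrap/1: w ≐ a.
Bind w := a. Substituting into the earlier binding gives y1 := q(a).
MGU = { y1 ↦ q(a), w ↦ a }, so y1 ↦ q(a).

q(a)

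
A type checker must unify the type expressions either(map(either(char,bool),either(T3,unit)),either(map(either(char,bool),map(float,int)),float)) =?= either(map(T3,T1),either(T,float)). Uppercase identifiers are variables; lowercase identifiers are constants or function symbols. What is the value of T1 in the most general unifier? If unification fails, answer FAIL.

Decompose either/2: map(either(char,bool),either(T3,unit)) =?= map(T3,T1),  either(map(either(char,bool),map(float,int)),float) =?= either(T,float).
Decompose map/2: either(char,bool) =?= T3,  either(T3,unit) =?= T1.
Bind T3 := either(char,bool); substituting into the one remaining equation that mentions T3 gives: either(either(char,bool),unit) =?= T1.
Bind T1 := either(either(char,bool),unit); no other remaining equation mentions T1.
Decompose either/2: map(either(char,bool),map(float,int)) =?= T,  float =?= float.
Bind T := map(either(char,bool),map(float,int)); no other remaining equation mentions T.
Delete trivial equation float =?= float.
MGU = { T3 := either(char,bool), T1 := either(either(char,bool),unit), T := map(either(char,bool),map(float,int)) }, so T1 := either(either(char,bool),unit).

either(either(char,bool),unit)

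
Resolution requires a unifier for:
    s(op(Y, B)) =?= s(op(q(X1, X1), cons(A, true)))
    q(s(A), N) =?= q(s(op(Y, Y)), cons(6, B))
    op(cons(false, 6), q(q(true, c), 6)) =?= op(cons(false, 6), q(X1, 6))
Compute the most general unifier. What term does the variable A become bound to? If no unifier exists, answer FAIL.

Decompose s/1: op(Y, B) =?= op(q(X1, X1), cons(A, true)).
Decompose op/2: Y =?= q(X1, X1),  B =?= cons(A, true).
Bind Y := q(X1, X1); substituting into the one remaining equation that mentions Y gives: q(s(A), N) =?= q(s(op(q(X1, X1), q(X1, X1))), cons(6, B)).
Bind B := cons(A, true); substituting into the one remaining equation that mentions B gives: q(s(A), N) =?= q(s(op(q(X1, X1), q(X1, X1))), cons(6, cons(A, true))).
Decompose q/2: s(A) =?= s(op(q(X1, X1), q(X1, X1))),  N =?= cons(6, cons(A, true)).
Decompose s/1: A =?= op(q(X1, X1), q(X1, X1)).
Bind A := op(q(X1, X1), q(X1, X1)); substituting into the one remaining equation that mentions A gives: N =?= cons(6, cons(op(q(X1, X1), q(X1, X1)), true)). Substituting into the earlier binding gives B := cons(op(q(X1, X1), q(X1, X1)), true).
Bind N := cons(6, cons(op(q(X1, X1), q(X1, X1)), true)); no other remaining equation mentions N.
Decompose op/2: cons(false, 6) =?= cons(false, 6),  q(q(true, c), 6) =?= q(X1, 6).
Delete trivial equation cons(false, 6) =?= cons(false, 6).
Decompose q/2: q(true, c) =?= X1,  6 =?= 6.
Bind X1 := q(true, c); no other remaining equation mentions X1. Substituting into the earlier bindings gives Y := q(q(true, c), q(true, c)), B := cons(op(q(q(true, c), q(true, c)), q(q(true, c), q(true, c))), true), A := op(q(q(true, c), q(true, c)), q(q(true, c), q(true, c))), N := cons(6, cons(op(q(q(true, c), q(true, c)), q(q(true, c), q(true, c))), true)).
Delete trivial equation 6 =?= 6.
MGU = { Y -> q(q(true, c), q(true, c)), B -> cons(op(q(q(true, c), q(true, c)), q(q(true, c), q(true, c))), true), A -> op(q(q(true, c), q(true, c)), q(q(true, c), q(true, c))), N -> cons(6, cons(op(q(q(true, c), q(true, c)), q(q(true, c), q(true, c))), true)), X1 -> q(true, c) }, so A -> op(q(q(true, c), q(true, c)), q(q(true, c), q(true, c))).

op(q(q(true, c), q(true, c)), q(q(true, c), q(true, c)))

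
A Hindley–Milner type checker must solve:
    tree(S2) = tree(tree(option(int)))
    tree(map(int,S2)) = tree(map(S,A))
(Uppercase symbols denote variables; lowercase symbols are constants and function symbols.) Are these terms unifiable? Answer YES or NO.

Decompose tree/1: S2 = tree(option(int)).
Bind S2 := tree(option(int)); substituting into the remaining equation gives: tree(map(int,tree(option(int)))) = tree(map(S,A)).
Decompose tree/1: map(int,tree(option(int))) = map(S,A).
Decompose map/2: int = S,  tree(option(int)) = A.
Bind S := int; no other remaining equation mentions S.
Bind A := tree(option(int)).
No equations remain and no clash or occurs-check failure arose, so a unifier exists.

YES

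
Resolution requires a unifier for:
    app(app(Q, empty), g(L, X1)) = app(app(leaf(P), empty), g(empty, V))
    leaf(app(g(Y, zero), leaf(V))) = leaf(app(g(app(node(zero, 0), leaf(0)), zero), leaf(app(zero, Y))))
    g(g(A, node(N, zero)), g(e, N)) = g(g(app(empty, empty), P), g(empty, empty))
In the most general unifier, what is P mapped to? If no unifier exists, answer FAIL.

Decompose app/2: app(Q, empty) = app(leaf(P), empty),  g(L, X1) = g(empty, V).
Decompose app/2: Q = leaf(P),  empty = empty.
Bind Q := leaf(P); no other remaining equation mentions Q.
Delete trivial equation empty = empty.
Decompose g/2: L = empty,  X1 = V.
Bind L := empty; no other remaining equation mentions L.
Bind X1 := V; no other remaining equation mentions X1.
Decompose leaf/1: app(g(Y, zero), leaf(V)) = app(g(app(node(zero, 0), leaf(0)), zero), leaf(app(zero, Y))).
Decompose app/2: g(Y, zero) = g(app(node(zero, 0), leaf(0)), zero),  leaf(V) = leaf(app(zero, Y)).
Decompose g/2: Y = app(node(zero, 0), leaf(0)),  zero = zero.
Bind Y := app(node(zero, 0), leaf(0)); substituting into the one remaining equation that mentions Y gives: leaf(V) = leaf(app(zero, app(node(zero, 0), leaf(0)))).
Delete trivial equation zero = zero.
Decompose leaf/1: V = app(zero, app(node(zero, 0), leaf(0))).
Bind V := app(zero, app(node(zero, 0), leaf(0))); no other remaining equation mentions V. Substituting into the earlier binding gives X1 := app(zero, app(node(zero, 0), leaf(0))).
Decompose g/2: g(A, node(N, zero)) = g(app(empty, empty), P),  g(e, N) = g(empty, empty).
Decompose g/2: A = app(empty, empty),  node(N, zero) = P.
Bind A := app(empty, empty); no other remaining equation mentions A.
Bind P := node(N, zero); no other remaining equation mentions P. Substituting into the earlier binding gives Q := leaf(node(N, zero)).
Decompose g/2: e = empty,  N = empty.
Clash: constants e and empty differ; no unifier exists.

FAIL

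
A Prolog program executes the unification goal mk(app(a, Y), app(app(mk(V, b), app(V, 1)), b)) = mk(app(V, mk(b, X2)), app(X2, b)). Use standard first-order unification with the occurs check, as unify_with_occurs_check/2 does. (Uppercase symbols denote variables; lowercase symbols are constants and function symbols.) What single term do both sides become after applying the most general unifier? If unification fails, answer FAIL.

Decompose mk/2: app(a, Y) = app(V, mk(b, X2)),  app(app(mk(V, b), app(V, 1)), b) = app(X2, b).
Decompose app/2: a = V,  Y = mk(b, X2).
Bind V := a; substituting into the one remaining equation that mentions V gives: app(app(mk(a, b), app(a, 1)), b) = app(X2, b).
Bind Y := mk(b, X2); no other remaining equation mentions Y.
Decompose app/2: app(mk(a, b), app(a, 1)) = X2,  b = b.
Bind X2 := app(mk(a, b), app(a, 1)); no other remaining equation mentions X2. Substituting into the earlier binding gives Y := mk(b, app(mk(a, b), app(a, 1))).
Delete trivial equation b = b.
Applying the MGU to either side gives mk(app(a, mk(b, app(mk(a, b), app(a, 1)))), app(app(mk(a, b), app(a, 1)), b)).

mk(app(a, mk(b, app(mk(a, b), app(a, 1)))), app(app(mk(a, b), app(a, 1)), b))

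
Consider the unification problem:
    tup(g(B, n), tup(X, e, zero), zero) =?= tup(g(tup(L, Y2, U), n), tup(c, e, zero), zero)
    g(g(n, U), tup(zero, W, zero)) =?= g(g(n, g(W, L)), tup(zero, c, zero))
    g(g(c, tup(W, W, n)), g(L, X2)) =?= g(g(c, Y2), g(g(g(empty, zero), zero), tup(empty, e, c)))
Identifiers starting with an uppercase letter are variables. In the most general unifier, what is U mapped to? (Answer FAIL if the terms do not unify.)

g(c, g(g(empty, zero), zero))

Decompose tup/3: g(B, n) =?= g(tup(L, Y2, U), n),  tup(X, e, zero) =?= tup(c, e, zero),  zero =?= zero.
Decompose g/2: B =?= tup(L, Y2, U),  n =?= n.
Bind B := tup(L, Y2, U); no other remaining equation mentions B.
Delete trivial equation n =?= n.
Decompose tup/3: X =?= c,  e =?= e,  zero =?= zero.
Bind X := c; no other remaining equation mentions X.
Delete trivial equation e =?= e.
Delete trivial equation zero =?= zero.
Delete trivial equation zero =?= zero.
Decompose g/2: g(n, U) =?= g(n, g(W, L)),  tup(zero, W, zero) =?= tup(zero, c, zero).
Decompose g/2: n =?= n,  U =?= g(W, L).
Delete trivial equation n =?= n.
Bind U := g(W, L); no other remaining equation mentions U. Substituting into the earlier binding gives B := tup(L, Y2, g(W, L)).
Decompose tup/3: zero =?= zero,  W =?= c,  zero =?= zero.
Delete trivial equation zero =?= zero.
Bind W := c; substituting into the one remaining equation that mentions W gives: g(g(c, tup(c, c, n)), g(L, X2)) =?= g(g(c, Y2), g(g(g(empty, zero), zero), tup(empty, e, c))). Substituting into the earlier bindings gives B := tup(L, Y2, g(c, L)), U := g(c, L).
Delete trivial equation zero =?= zero.
Decompose g/2: g(c, tup(c, c, n)) =?= g(c, Y2),  g(L, X2) =?= g(g(g(empty, zero), zero), tup(empty, e, c)).
Decompose g/2: c =?= c,  tup(c, c, n) =?= Y2.
Delete trivial equation c =?= c.
Bind Y2 := tup(c, c, n); no other remaining equation mentions Y2. Substituting into the earlier binding gives B := tup(L, tup(c, c, n), g(c, L)).
Decompose g/2: L =?= g(g(empty, zero), zero),  X2 =?= tup(empty, e, c).
Bind L := g(g(empty, zero), zero); no other remaining equation mentions L. Substituting into the earlier bindings gives B := tup(g(g(empty, zero), zero), tup(c, c, n), g(c, g(g(empty, zero), zero))), U := g(c, g(g(empty, zero), zero)).
Bind X2 := tup(empty, e, c).
MGU = { B := tup(g(g(empty, zero), zero), tup(c, c, n), g(c, g(g(empty, zero), zero))), X := c, U := g(c, g(g(empty, zero), zero)), W := c, Y2 := tup(c, c, n), L := g(g(empty, zero), zero), X2 := tup(empty, e, c) }, so U := g(c, g(g(empty, zero), zero)).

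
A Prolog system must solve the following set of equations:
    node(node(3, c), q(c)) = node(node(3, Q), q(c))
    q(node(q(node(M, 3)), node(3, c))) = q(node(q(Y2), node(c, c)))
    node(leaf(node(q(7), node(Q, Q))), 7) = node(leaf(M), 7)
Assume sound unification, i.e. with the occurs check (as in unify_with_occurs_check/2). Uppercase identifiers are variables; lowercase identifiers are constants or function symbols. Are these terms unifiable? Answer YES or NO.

NO

Decompose node/2: node(3, c) = node(3, Q),  q(c) = q(c).
Decompose node/2: 3 = 3,  c = Q.
Delete trivial equation 3 = 3.
Bind Q := c; substituting into the one remaining equation that mentions Q gives: node(leaf(node(q(7), node(c, c))), 7) = node(leaf(M), 7).
Delete trivial equation q(c) = q(c).
Decompose q/1: node(q(node(M, 3)), node(3, c)) = node(q(Y2), node(c, c)).
Decompose node/2: q(node(M, 3)) = q(Y2),  node(3, c) = node(c, c).
Decompose q/1: node(M, 3) = Y2.
Bind Y2 := node(M, 3); no other remaining equation mentions Y2.
Decompose node/2: 3 = c,  c = c.
Clash: constants 3 and c differ; no unifier exists.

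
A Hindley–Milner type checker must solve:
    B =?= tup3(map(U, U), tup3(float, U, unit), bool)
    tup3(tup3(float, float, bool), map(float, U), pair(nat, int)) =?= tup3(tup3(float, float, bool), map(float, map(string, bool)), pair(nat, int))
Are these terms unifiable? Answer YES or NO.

Bind B := tup3(map(U, U), tup3(float, U, unit), bool); no other remaining equation mentions B.
Decompose tup3/3: tup3(float, float, bool) =?= tup3(float, float, bool),  map(float, U) =?= map(float, map(string, bool)),  pair(nat, int) =?= pair(nat, int).
Delete trivial equation tup3(float, float, bool) =?= tup3(float, float, bool).
Decompose map/2: float =?= float,  U =?= map(string, bool).
Delete trivial equation float =?= float.
Bind U := map(string, bool); no other remaining equation mentions U. Substituting into the earlier binding gives B := tup3(map(map(string, bool), map(string, bool)), tup3(float, map(string, bool), unit), bool).
Delete trivial equation pair(nat, int) =?= pair(nat, int).
No equations remain and no clash or occurs-check failure arose, so a unifier exists.

YES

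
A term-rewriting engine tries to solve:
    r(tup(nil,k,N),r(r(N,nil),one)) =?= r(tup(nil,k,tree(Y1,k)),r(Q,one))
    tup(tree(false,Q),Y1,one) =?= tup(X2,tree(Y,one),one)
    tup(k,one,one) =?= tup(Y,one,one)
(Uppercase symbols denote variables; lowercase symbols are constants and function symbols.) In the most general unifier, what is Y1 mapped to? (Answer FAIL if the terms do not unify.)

tree(k,one)

Decompose r/2: tup(nil,k,N) =?= tup(nil,k,tree(Y1,k)),  r(r(N,nil),one) =?= r(Q,one).
Decompose tup/3: nil =?= nil,  k =?= k,  N =?= tree(Y1,k).
Delete trivial equation nil =?= nil.
Delete trivial equation k =?= k.
Bind N := tree(Y1,k); substituting into the one remaining equation that mentions N gives: r(r(tree(Y1,k),nil),one) =?= r(Q,one).
Decompose r/2: r(tree(Y1,k),nil) =?= Q,  one =?= one.
Bind Q := r(tree(Y1,k),nil); substituting into the one remaining equation that mentions Q gives: tup(tree(false,r(tree(Y1,k),nil)),Y1,one) =?= tup(X2,tree(Y,one),one).
Delete trivial equation one =?= one.
Decompose tup/3: tree(false,r(tree(Y1,k),nil)) =?= X2,  Y1 =?= tree(Y,one),  one =?= one.
Bind X2 := tree(false,r(tree(Y1,k),nil)); no other remaining equation mentions X2.
Bind Y1 := tree(Y,one); no other remaining equation mentions Y1. Substituting into the earlier bindings gives N := tree(tree(Y,one),k), Q := r(tree(tree(Y,one),k),nil), X2 := tree(false,r(tree(tree(Y,one),k),nil)).
Delete trivial equation one =?= one.
Decompose tup/3: k =?= Y,  one =?= one,  one =?= one.
Bind Y := k; no other remaining equation mentions Y. Substituting into the earlier bindings gives N := tree(tree(k,one),k), Q := r(tree(tree(k,one),k),nil), X2 := tree(false,r(tree(tree(k,one),k),nil)), Y1 := tree(k,one).
Delete trivial equation one =?= one.
Delete trivial equation one =?= one.
MGU = { N := tree(tree(k,one),k), Q := r(tree(tree(k,one),k),nil), X2 := tree(false,r(tree(tree(k,one),k),nil)), Y1 := tree(k,one), Y := k }, so Y1 := tree(k,one).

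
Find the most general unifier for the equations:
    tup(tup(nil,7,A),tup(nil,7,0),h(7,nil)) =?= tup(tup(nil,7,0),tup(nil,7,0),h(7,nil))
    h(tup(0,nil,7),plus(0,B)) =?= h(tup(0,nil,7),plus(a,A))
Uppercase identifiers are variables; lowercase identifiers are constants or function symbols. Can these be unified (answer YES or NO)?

NO

Decompose tup/3: tup(nil,7,A) =?= tup(nil,7,0),  tup(nil,7,0) =?= tup(nil,7,0),  h(7,nil) =?= h(7,nil).
Decompose tup/3: nil =?= nil,  7 =?= 7,  A =?= 0.
Delete trivial equation nil =?= nil.
Delete trivial equation 7 =?= 7.
Bind A := 0; substituting into the one remaining equation that mentions A gives: h(tup(0,nil,7),plus(0,B)) =?= h(tup(0,nil,7),plus(a,0)).
Delete trivial equation tup(nil,7,0) =?= tup(nil,7,0).
Delete trivial equation h(7,nil) =?= h(7,nil).
Decompose h/2: tup(0,nil,7) =?= tup(0,nil,7),  plus(0,B) =?= plus(a,0).
Delete trivial equation tup(0,nil,7) =?= tup(0,nil,7).
Decompose plus/2: 0 =?= a,  B =?= 0.
Clash: constants 0 and a differ; no unifier exists.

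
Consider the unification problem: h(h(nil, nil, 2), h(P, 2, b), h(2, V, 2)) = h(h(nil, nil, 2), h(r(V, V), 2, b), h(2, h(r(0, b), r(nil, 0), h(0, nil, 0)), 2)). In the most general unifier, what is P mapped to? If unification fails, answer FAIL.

r(h(r(0, b), r(nil, 0), h(0, nil, 0)), h(r(0, b), r(nil, 0), h(0, nil, 0)))

Decompose h/3: h(nil, nil, 2) = h(nil, nil, 2),  h(P, 2, b) = h(r(V, V), 2, b),  h(2, V, 2) = h(2, h(r(0, b), r(nil, 0), h(0, nil, 0)), 2).
Delete trivial equation h(nil, nil, 2) = h(nil, nil, 2).
Decompose h/3: P = r(V, V),  2 = 2,  b = b.
Bind P := r(V, V); no other remaining equation mentions P.
Delete trivial equation 2 = 2.
Delete trivial equation b = b.
Decompose h/3: 2 = 2,  V = h(r(0, b), r(nil, 0), h(0, nil, 0)),  2 = 2.
Delete trivial equation 2 = 2.
Bind V := h(r(0, b), r(nil, 0), h(0, nil, 0)); no other remaining equation mentions V. Substituting into the earlier binding gives P := r(h(r(0, b), r(nil, 0), h(0, nil, 0)), h(r(0, b), r(nil, 0), h(0, nil, 0))).
Delete trivial equation 2 = 2.
MGU = { P := r(h(r(0, b), r(nil, 0), h(0, nil, 0)), h(r(0, b), r(nil, 0), h(0, nil, 0))), V := h(r(0, b), r(nil, 0), h(0, nil, 0)) }, so P := r(h(r(0, b), r(nil, 0), h(0, nil, 0)), h(r(0, b), r(nil, 0), h(0, nil, 0))).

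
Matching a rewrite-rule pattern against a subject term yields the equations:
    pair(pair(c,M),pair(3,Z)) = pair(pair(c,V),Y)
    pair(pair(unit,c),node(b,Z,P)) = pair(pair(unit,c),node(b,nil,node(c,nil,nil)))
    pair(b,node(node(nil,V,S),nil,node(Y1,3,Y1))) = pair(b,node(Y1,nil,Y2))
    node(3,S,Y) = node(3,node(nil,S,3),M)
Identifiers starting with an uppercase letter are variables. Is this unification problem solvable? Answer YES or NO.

Decompose pair/2: pair(c,M) = pair(c,V),  pair(3,Z) = Y.
Decompose pair/2: c = c,  M = V.
Delete trivial equation c = c.
Bind M := V; substituting into the one remaining equation that mentions M gives: node(3,S,Y) = node(3,node(nil,S,3),V).
Bind Y := pair(3,Z); substituting into the one remaining equation that mentions Y gives: node(3,S,pair(3,Z)) = node(3,node(nil,S,3),V).
Decompose pair/2: pair(unit,c) = pair(unit,c),  node(b,Z,P) = node(b,nil,node(c,nil,nil)).
Delete trivial equation pair(unit,c) = pair(unit,c).
Decompose node/3: b = b,  Z = nil,  P = node(c,nil,nil).
Delete trivial equation b = b.
Bind Z := nil; substituting into the one remaining equation that mentions Z gives: node(3,S,pair(3,nil)) = node(3,node(nil,S,3),V). Substituting into the earlier binding gives Y := pair(3,nil).
Bind P := node(c,nil,nil); no other remaining equation mentions P.
Decompose pair/2: b = b,  node(node(nil,V,S),nil,node(Y1,3,Y1)) = node(Y1,nil,Y2).
Delete trivial equation b = b.
Decompose node/3: node(nil,V,S) = Y1,  nil = nil,  node(Y1,3,Y1) = Y2.
Bind Y1 := node(nil,V,S); substituting into the one remaining equation that mentions Y1 gives: node(node(nil,V,S),3,node(nil,V,S)) = Y2.
Delete trivial equation nil = nil.
Bind Y2 := node(node(nil,V,S),3,node(nil,V,S)); no other remaining equation mentions Y2.
Decompose node/3: 3 = 3,  S = node(nil,S,3),  pair(3,nil) = V.
Delete trivial equation 3 = 3.
Occurs check fails: S occurs in node(nil,S,3); the equation S = node(nil,S,3) has no finite solution.

NO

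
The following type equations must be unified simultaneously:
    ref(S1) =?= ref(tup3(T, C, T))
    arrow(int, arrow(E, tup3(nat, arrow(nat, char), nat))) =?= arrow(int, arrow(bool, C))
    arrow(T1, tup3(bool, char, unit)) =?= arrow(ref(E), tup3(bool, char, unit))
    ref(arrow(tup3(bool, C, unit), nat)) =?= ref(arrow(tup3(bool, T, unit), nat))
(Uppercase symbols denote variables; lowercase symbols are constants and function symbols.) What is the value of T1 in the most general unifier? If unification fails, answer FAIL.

ref(bool)

Decompose ref/1: S1 =?= tup3(T, C, T).
Bind S1 := tup3(T, C, T); no other remaining equation mentions S1.
Decompose arrow/2: int =?= int,  arrow(E, tup3(nat, arrow(nat, char), nat)) =?= arrow(bool, C).
Delete trivial equation int =?= int.
Decompose arrow/2: E =?= bool,  tup3(nat, arrow(nat, char), nat) =?= C.
Bind E := bool; substituting into the one remaining equation that mentions E gives: arrow(T1, tup3(bool, char, unit)) =?= arrow(ref(bool), tup3(bool, char, unit)).
Bind C := tup3(nat, arrow(nat, char), nat); substituting into the one remaining equation that mentions C gives: ref(arrow(tup3(bool, tup3(nat, arrow(nat, char), nat), unit), nat)) =?= ref(arrow(tup3(bool, T, unit), nat)). Substituting into the earlier binding gives S1 := tup3(T, tup3(nat, arrow(nat, char), nat), T).
Decompose arrow/2: T1 =?= ref(bool),  tup3(bool, char, unit) =?= tup3(bool, char, unit).
Bind T1 := ref(bool); no other remaining equation mentions T1.
Delete trivial equation tup3(bool, char, unit) =?= tup3(bool, char, unit).
Decompose ref/1: arrow(tup3(bool, tup3(nat, arrow(nat, char), nat), unit), nat) =?= arrow(tup3(bool, T, unit), nat).
Decompose arrow/2: tup3(bool, tup3(nat, arrow(nat, char), nat), unit) =?= tup3(bool, T, unit),  nat =?= nat.
Decompose tup3/3: bool =?= bool,  tup3(nat, arrow(nat, char), nat) =?= T,  unit =?= unit.
Delete trivial equation bool =?= bool.
Bind T := tup3(nat, arrow(nat, char), nat); no other remaining equation mentions T. Substituting into the earlier binding gives S1 := tup3(tup3(nat, arrow(nat, char), nat), tup3(nat, arrow(nat, char), nat), tup3(nat, arrow(nat, char), nat)).
Delete trivial equation unit =?= unit.
Delete trivial equation nat =?= nat.
MGU = { S1 -> tup3(tup3(nat, arrow(nat, char), nat), tup3(nat, arrow(nat, char), nat), tup3(nat, arrow(nat, char), nat)), E -> bool, C -> tup3(nat, arrow(nat, char), nat), T1 -> ref(bool), T -> tup3(nat, arrow(nat, char), nat) }, so T1 -> ref(bool).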